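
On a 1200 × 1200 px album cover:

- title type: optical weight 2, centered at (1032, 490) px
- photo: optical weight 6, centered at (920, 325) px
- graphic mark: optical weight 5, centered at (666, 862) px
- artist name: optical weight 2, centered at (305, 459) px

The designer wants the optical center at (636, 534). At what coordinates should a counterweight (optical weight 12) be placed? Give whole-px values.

(471, 522)

New total weight: (2 + 6 + 5 + 2) + 12 = 27.
x: target moment 27×636 = 17172; current 2·1032 + 6·920 + 5·666 + 2·305 = 11524; the counterweight supplies 5648, so x = 5648/12 ≈ 470.67.
y: target moment 27×534 = 14418; current 2·490 + 6·325 + 5·862 + 2·459 = 8158; the counterweight supplies 6260, so y = 6260/12 ≈ 521.67.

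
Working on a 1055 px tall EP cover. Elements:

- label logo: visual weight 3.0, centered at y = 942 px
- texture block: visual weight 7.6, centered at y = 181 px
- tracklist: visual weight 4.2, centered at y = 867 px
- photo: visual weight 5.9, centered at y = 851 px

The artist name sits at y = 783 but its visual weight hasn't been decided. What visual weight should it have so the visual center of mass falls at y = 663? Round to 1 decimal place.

w ≈ 7.2

Existing Σw = 20.7 (3.0 + 7.6 + 4.2 + 5.9); existing moment 3.0·942 + 7.6·181 + 4.2·867 + 5.9·851 = 12863.9.
For the centroid to hit 663: (12863.9 + w·783) / (20.7 + w) = 663.
Rearranging, w·(783 − 663) = 663·20.7 − 12863.9 = 860.2, so w ≈ 860.2/120 = 7.17.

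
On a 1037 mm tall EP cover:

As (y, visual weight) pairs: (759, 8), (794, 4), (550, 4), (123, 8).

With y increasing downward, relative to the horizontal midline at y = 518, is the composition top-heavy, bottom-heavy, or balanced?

balanced

Σw = 8 + 4 + 4 + 8 = 24.
Σw·y = 8·759 + 4·794 + 4·550 + 8·123 = 12432, so ȳ = 12432/24 ≈ 518.00.
518.00 = 518 exactly: balanced.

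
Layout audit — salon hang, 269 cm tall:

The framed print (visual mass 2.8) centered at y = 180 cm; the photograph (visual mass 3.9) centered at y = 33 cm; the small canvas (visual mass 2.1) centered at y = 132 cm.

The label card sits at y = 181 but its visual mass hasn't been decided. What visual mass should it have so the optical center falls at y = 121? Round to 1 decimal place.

w ≈ 2.6

Fixed elements: Σw = 2.8 + 3.9 + 2.1 = 8.8, Σw·y = 2.8·180 + 3.9·33 + 2.1·132 = 909.9.
Balance at y = 121 requires (909.9 + w·181) / (8.8 + w) = 121.
So w = (121·8.8 − 909.9)/(181 − 121) = 154.9/60 ≈ 2.58.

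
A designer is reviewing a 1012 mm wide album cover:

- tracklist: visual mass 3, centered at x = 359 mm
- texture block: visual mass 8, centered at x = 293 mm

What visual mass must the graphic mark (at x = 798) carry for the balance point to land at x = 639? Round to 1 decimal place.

w ≈ 22.7

Existing Σw = 11 (3 + 8); existing moment 3·359 + 8·293 = 3421.
Set Σw·x/Σw = 639: (3421 + 798w) = 639·(11 + w).
So w = (639·11 − 3421)/(798 − 639) = 3608/159 ≈ 22.69.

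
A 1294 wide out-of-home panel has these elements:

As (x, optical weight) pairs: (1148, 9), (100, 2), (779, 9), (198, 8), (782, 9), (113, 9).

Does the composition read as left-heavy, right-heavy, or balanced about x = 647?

left-heavy

Total weight = 9 + 2 + 9 + 8 + 9 + 9 = 46.
x: moment 27182 / weight 46 ≈ 590.91
Since 590.9 is left of 647, the composition reads left-heavy.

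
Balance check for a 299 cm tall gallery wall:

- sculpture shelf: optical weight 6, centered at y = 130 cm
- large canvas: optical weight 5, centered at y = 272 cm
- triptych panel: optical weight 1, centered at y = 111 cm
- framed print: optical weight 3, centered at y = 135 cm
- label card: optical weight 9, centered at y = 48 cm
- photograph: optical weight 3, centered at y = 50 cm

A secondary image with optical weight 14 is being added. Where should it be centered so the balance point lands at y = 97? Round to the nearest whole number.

y ≈ 53

New total weight: (6 + 5 + 1 + 3 + 9 + 3) + 14 = 41.
y: target moment 41×97 = 3977; current 6·130 + 5·272 + 1·111 + 3·135 + 9·48 + 3·50 = 3238; the secondary image supplies 739, so y = 739/14 ≈ 52.79.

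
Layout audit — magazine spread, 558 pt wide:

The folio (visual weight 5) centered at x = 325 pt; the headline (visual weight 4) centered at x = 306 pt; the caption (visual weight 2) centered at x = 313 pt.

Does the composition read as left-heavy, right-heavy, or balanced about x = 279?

right-heavy

Σw = 5 + 4 + 2 = 11.
Σw·x = 5·325 + 4·306 + 2·313 = 3475, so x̄ = 3475/11 ≈ 315.91.
Since 315.9 is right of 279, the composition reads right-heavy.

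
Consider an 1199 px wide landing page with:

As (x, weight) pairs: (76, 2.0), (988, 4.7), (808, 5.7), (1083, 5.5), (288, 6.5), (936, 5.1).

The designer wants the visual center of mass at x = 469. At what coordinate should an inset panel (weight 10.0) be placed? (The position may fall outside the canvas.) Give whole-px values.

With the inset panel, Σw becomes 2.0 + 4.7 + 5.7 + 5.5 + 6.5 + 5.1 + 10.0 = 39.5.
x: target moment 39.5×469 = 18525.5; current 2.0·76 + 4.7·988 + 5.7·808 + 5.5·1083 + 6.5·288 + 5.1·936 = 22003.3; the inset panel supplies -3477.8, so x = -3477.8/10.0 ≈ -347.78.

x ≈ -348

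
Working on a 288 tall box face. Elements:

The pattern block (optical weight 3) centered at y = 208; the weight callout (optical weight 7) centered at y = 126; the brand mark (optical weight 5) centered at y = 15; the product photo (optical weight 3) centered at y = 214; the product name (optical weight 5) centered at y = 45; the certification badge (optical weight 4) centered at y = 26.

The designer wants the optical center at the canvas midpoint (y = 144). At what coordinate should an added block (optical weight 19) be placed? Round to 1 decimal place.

y ≈ 214.3

With the added block, Σw becomes 3 + 7 + 5 + 3 + 5 + 4 + 19 = 46.
Along y: (2552 + 19·y) / 46 = 144 (existing moment 3·208 + 7·126 + 5·15 + 3·214 + 5·45 + 4·26 = 2552) ⇒ y = (6624 − 2552) / 19 ≈ 214.32.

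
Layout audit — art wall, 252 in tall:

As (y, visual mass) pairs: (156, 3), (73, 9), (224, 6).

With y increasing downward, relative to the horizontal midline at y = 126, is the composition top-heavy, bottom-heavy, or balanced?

bottom-heavy

Σw = 3 + 9 + 6 = 18.
Σw·y = 3·156 + 9·73 + 6·224 = 2469, so ȳ = 2469/18 ≈ 137.17.
137.2 lies below (larger y than) the midline 126, so the layout is bottom-heavy.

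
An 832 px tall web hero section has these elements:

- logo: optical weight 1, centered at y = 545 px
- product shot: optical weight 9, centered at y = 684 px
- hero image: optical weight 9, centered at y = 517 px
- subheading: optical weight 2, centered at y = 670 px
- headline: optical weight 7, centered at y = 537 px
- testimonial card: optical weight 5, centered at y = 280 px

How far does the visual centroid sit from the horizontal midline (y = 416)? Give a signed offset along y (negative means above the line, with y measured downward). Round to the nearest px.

Σw = 1 + 9 + 9 + 2 + 7 + 5 = 33.
Σw·y = 17853; ȳ = 17853/33 ≈ 541.00.
Offset from y = 416: 541.00 − 416 ≈ 125.00.

≈ 125 px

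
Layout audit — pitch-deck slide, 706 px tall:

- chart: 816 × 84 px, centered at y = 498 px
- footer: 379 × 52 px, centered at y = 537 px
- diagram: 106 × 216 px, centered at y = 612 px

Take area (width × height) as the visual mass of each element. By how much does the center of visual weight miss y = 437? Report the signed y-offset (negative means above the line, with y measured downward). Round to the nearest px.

≈ 91 px

Areas: chart 816·84 = 68544, footer 379·52 = 19708, diagram 106·216 = 22896. Total weight = 111148.
Σw·y = 68544·498 + 19708·537 + 22896·612 = 58730460, so ȳ = 58730460/111148 ≈ 528.40.
Offset from y = 437: 528.40 − 437 ≈ 91.40.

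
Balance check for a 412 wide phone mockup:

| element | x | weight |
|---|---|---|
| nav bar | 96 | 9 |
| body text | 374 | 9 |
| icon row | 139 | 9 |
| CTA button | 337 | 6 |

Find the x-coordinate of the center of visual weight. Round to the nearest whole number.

Σw = 9 + 9 + 9 + 6 = 33.
x: (9·96 + 9·374 + 9·139 + 6·337) / 33 = 7503 / 33 ≈ 227.36

x ≈ 227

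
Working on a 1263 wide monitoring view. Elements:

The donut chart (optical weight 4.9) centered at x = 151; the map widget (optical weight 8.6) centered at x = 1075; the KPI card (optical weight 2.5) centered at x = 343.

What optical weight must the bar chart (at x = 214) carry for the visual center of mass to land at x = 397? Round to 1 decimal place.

Existing Σw = 16.0 (4.9 + 8.6 + 2.5); existing moment 4.9·151 + 8.6·1075 + 2.5·343 = 10842.4.
Balance at x = 397 requires (10842.4 + w·214) / (16.0 + w) = 397.
Solving: w = (397·16.0 − 10842.4) / (214 − 397) = -4490.4 / -183 ≈ 24.54.

w ≈ 24.5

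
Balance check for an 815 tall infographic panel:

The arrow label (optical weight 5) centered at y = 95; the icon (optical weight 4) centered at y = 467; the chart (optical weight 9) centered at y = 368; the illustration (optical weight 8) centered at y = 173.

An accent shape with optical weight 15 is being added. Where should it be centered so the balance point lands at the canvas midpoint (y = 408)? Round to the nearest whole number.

y ≈ 646

After adding the accent shape, total weight = 5 + 4 + 9 + 8 + 15 = 41.
y: target moment 41×408 = 16728; current 5·95 + 4·467 + 9·368 + 8·173 = 7039; the accent shape supplies 9689, so y = 9689/15 ≈ 645.93.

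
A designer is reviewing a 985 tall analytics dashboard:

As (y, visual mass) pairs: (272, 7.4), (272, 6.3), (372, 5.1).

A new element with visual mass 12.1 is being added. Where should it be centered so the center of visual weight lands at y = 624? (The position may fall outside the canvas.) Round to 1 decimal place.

y ≈ 1128.8

New total weight: (7.4 + 6.3 + 5.1) + 12.1 = 30.9.
y: need Σw·y = 30.9·624 = 19281.6. Existing = 7.4·272 + 6.3·272 + 5.1·372 = 5623.6. Remainder 13658.0 / 12.1 ≈ 1128.76.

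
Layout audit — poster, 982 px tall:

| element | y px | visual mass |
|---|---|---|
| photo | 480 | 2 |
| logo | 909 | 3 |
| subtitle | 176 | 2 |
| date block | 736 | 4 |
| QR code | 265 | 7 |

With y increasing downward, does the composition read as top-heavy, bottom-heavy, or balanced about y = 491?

Total weight = 2 + 3 + 2 + 4 + 7 = 18.
Σw·y = 2·480 + 3·909 + 2·176 + 4·736 + 7·265 = 8838, so ȳ = 8838/18 ≈ 491.00.
That equals the midline 491 — balanced.

balanced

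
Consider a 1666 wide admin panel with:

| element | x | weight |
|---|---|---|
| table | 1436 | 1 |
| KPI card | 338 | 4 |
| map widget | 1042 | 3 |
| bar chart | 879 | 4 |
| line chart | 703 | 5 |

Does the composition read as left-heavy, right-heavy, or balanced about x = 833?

Total weight = 1 + 4 + 3 + 4 + 5 = 17.
Σw·x = 1·1436 + 4·338 + 3·1042 + 4·879 + 5·703 = 12945, so x̄ = 12945/17 ≈ 761.47.
761.5 vs midline 833 → left-heavy.

left-heavy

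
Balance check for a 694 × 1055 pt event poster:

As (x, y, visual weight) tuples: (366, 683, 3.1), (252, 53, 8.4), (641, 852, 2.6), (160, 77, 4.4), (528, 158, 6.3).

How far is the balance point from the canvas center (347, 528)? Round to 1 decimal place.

Total weight = 3.1 + 8.4 + 2.6 + 4.4 + 6.3 = 24.8.
x-moment: 3.1·366 + 8.4·252 + 2.6·641 + 4.4·160 + 6.3·528 = 8948.4; centroid 8948.4/24.8 ≈ 360.82.
y-moment: 3.1·683 + 8.4·53 + 2.6·852 + 4.4·77 + 6.3·158 = 6111.9; centroid 6111.9/24.8 ≈ 246.45.
Offset from (347, 528): Δx ≈ 13.82, Δy ≈ -281.55; distance = √(Δx² + Δy²) ≈ 281.89.

≈ 281.9 pt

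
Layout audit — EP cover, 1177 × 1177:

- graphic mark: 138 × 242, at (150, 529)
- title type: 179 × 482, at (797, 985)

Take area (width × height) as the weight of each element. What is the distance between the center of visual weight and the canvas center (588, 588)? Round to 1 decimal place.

Taking area as weight: graphic mark 138·242 = 33396, title type 179·482 = 86278. Sum 119674.
x: (33396·150 + 86278·797) / 119674 = 73772966 / 119674 ≈ 616.45
y: (33396·529 + 86278·985) / 119674 = 102650314 / 119674 ≈ 857.75
From (588, 588): dx = 28.45, dy = 269.75, so the distance is √(dx²+dy²) ≈ 271.25.

≈ 271.2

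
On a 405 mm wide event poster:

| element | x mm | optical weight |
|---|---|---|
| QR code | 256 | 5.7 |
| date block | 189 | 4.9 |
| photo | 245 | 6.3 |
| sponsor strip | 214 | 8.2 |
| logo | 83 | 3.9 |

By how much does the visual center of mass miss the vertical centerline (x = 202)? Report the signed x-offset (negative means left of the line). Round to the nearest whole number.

Total weight = 5.7 + 4.9 + 6.3 + 8.2 + 3.9 = 29.0.
x: (5.7·256 + 4.9·189 + 6.3·245 + 8.2·214 + 3.9·83) / 29.0 = 6007.3 / 29.0 ≈ 207.15
Offset from x = 202: 207.15 − 202 ≈ 5.15.

≈ 5 mm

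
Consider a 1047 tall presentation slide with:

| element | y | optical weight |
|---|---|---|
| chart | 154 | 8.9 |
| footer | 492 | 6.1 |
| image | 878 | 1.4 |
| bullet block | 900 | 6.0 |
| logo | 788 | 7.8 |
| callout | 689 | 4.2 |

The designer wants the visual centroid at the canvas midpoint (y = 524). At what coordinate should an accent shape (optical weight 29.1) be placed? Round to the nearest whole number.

With the accent shape, Σw becomes 8.9 + 6.1 + 1.4 + 6.0 + 7.8 + 4.2 + 29.1 = 63.5.
y: need Σw·y = 63.5·524 = 33274.0. Existing = 8.9·154 + 6.1·492 + 1.4·878 + 6.0·900 + 7.8·788 + 4.2·689 = 20041.2. Remainder 13232.8 / 29.1 ≈ 454.74.

y ≈ 455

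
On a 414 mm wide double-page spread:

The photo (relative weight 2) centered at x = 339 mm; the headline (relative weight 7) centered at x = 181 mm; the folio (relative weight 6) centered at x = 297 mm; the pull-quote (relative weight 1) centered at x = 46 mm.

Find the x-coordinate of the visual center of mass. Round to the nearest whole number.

Σw = 2 + 7 + 6 + 1 = 16.
x: (2·339 + 7·181 + 6·297 + 1·46) / 16 = 3773 / 16 ≈ 235.81

x ≈ 236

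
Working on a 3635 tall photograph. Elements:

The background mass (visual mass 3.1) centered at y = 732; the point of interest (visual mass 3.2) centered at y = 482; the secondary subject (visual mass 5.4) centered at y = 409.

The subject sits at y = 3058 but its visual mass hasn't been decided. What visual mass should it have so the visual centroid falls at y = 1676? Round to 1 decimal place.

Fixed elements: Σw = 3.1 + 3.2 + 5.4 = 11.7, Σw·y = 3.1·732 + 3.2·482 + 5.4·409 = 6020.2.
Balance at y = 1676 requires (6020.2 + w·3058) / (11.7 + w) = 1676.
So w = (1676·11.7 − 6020.2)/(3058 − 1676) = 13589.0/1382 ≈ 9.83.

w ≈ 9.8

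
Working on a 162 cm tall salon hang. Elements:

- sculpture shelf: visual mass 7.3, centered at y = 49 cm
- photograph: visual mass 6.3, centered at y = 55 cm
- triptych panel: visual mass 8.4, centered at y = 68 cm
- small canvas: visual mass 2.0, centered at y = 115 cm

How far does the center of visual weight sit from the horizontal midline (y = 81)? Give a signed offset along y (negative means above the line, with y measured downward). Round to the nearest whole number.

≈ -18 cm

Σw = 7.3 + 6.3 + 8.4 + 2.0 = 24.0.
Σw·y = 7.3·49 + 6.3·55 + 8.4·68 + 2.0·115 = 1505.4, so ȳ = 1505.4/24.0 ≈ 62.73.
Offset from y = 81: 62.73 − 81 ≈ -18.27.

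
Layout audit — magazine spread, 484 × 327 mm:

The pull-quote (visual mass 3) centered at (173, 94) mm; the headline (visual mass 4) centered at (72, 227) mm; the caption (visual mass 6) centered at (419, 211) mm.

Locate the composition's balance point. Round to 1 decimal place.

(255.5, 188.9)

Total weight = 3 + 4 + 6 = 13.
x-moment: 3·173 + 4·72 + 6·419 = 3321; centroid 3321/13 ≈ 255.46.
y-moment: 3·94 + 4·227 + 6·211 = 2456; centroid 2456/13 ≈ 188.92.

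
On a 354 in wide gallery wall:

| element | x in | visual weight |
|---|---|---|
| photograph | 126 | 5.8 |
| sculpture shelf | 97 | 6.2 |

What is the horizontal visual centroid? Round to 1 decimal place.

x ≈ 111.0

Σw = 5.8 + 6.2 = 12.0.
x: (5.8·126 + 6.2·97) / 12.0 = 1332.2 / 12.0 ≈ 111.02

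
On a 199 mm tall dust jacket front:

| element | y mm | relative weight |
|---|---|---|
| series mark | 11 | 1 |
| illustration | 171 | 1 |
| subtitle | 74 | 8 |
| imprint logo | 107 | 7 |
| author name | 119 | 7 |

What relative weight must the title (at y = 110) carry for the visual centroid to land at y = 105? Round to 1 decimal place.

w ≈ 32.8

Existing Σw = 24 (1 + 1 + 8 + 7 + 7); existing moment 1·11 + 1·171 + 8·74 + 7·107 + 7·119 = 2356.
Balance at y = 105 requires (2356 + w·110) / (24 + w) = 105.
Rearranging, w·(110 − 105) = 105·24 − 2356 = 164, so w ≈ 164/5 = 32.80.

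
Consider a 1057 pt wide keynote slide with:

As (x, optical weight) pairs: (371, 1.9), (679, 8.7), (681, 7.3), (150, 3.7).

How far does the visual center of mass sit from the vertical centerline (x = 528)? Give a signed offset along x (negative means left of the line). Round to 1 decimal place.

≈ 34.0 pt

Total weight = 1.9 + 8.7 + 7.3 + 3.7 = 21.6.
Σw·x = 1.9·371 + 8.7·679 + 7.3·681 + 3.7·150 = 12138.5, so x̄ = 12138.5/21.6 ≈ 561.97.
Difference: 561.97 − 528 ≈ 33.97.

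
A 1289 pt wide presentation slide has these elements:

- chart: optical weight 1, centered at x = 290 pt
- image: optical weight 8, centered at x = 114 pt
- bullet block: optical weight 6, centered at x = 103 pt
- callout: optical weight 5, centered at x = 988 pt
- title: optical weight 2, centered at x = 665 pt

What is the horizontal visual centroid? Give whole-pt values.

x ≈ 368

Weights sum to 1 + 8 + 6 + 5 + 2 = 22.
x: (1·290 + 8·114 + 6·103 + 5·988 + 2·665) / 22 = 8090 / 22 ≈ 367.73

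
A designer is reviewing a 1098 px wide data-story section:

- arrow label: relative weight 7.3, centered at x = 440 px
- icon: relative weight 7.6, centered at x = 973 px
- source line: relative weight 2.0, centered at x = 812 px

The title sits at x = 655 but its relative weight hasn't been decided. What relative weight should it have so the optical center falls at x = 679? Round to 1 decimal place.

w ≈ 31.5

Fixed elements: Σw = 7.3 + 7.6 + 2.0 = 16.9, Σw·x = 7.3·440 + 7.6·973 + 2.0·812 = 12230.8.
For the centroid to hit 679: (12230.8 + w·655) / (16.9 + w) = 679.
Solving: w = (679·16.9 − 12230.8) / (655 − 679) = -755.7 / -24 ≈ 31.49.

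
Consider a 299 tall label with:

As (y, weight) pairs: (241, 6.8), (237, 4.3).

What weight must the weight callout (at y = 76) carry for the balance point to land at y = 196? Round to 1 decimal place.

w ≈ 4.0

Fixed elements: Σw = 6.8 + 4.3 = 11.1, Σw·y = 6.8·241 + 4.3·237 = 2657.9.
Set Σw·y/Σw = 196: (2657.9 + 76w) = 196·(11.1 + w).
So w = (196·11.1 − 2657.9)/(76 − 196) = -482.3/-120 ≈ 4.02.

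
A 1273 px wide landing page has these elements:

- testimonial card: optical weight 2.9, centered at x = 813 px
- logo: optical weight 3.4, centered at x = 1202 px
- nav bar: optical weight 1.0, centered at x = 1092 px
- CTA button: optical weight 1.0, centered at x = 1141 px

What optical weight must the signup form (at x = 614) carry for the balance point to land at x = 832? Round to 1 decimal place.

w ≈ 8.1

Existing Σw = 8.3 (2.9 + 3.4 + 1.0 + 1.0); existing moment 2.9·813 + 3.4·1202 + 1.0·1092 + 1.0·1141 = 8677.5.
Set Σw·x/Σw = 832: (8677.5 + 614w) = 832·(8.3 + w).
Rearranging, w·(614 − 832) = 832·8.3 − 8677.5 = -1771.9, so w ≈ -1771.9/-218 = 8.13.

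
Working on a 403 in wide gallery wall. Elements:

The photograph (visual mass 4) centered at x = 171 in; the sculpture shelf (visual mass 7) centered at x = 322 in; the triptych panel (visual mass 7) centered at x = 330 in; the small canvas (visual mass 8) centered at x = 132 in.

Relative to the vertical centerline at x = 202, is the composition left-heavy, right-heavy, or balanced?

right-heavy

Weights sum to 4 + 7 + 7 + 8 = 26.
x-moment: 4·171 + 7·322 + 7·330 + 8·132 = 6304; centroid 6304/26 ≈ 242.46.
242.5 lies right of the midline 202, so the layout is right-heavy.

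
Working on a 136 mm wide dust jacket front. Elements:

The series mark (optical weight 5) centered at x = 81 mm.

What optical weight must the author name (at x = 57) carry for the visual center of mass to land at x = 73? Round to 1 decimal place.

w ≈ 2.5

The single fixed element contributes weight 5, moment 5·81 = 405.
Set Σw·x/Σw = 73: (405 + 57w) = 73·(5 + w).
So w = (73·5 − 405)/(57 − 73) = -40/-16 ≈ 2.50.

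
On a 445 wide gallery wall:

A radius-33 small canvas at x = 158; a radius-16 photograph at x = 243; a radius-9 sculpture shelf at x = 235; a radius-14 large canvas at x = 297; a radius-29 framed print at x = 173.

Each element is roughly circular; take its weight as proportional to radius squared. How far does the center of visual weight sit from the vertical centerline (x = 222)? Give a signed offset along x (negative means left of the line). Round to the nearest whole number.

≈ -36

r² weights: small canvas 33² = 1089, photograph 16² = 256, sculpture shelf 9² = 81, large canvas 14² = 196, framed print 29² = 841. Total = 2463.
x: (1089·158 + 256·243 + 81·235 + 196·297 + 841·173) / 2463 = 457010 / 2463 ≈ 185.55
Offset from x = 222: 185.55 − 222 ≈ -36.45.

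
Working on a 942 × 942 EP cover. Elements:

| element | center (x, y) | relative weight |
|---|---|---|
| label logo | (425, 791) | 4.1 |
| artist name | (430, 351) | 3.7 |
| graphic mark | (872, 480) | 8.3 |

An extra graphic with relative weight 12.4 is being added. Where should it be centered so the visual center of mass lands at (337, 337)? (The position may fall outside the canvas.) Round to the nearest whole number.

With the extra graphic, Σw becomes 4.1 + 3.7 + 8.3 + 12.4 = 28.5.
x: need Σw·x = 28.5·337 = 9604.5. Existing = 4.1·425 + 3.7·430 + 8.3·872 = 10571.1. Remainder -966.6 / 12.4 ≈ -77.95.
y: need Σw·y = 28.5·337 = 9604.5. Existing = 4.1·791 + 3.7·351 + 8.3·480 = 8525.8. Remainder 1078.7 / 12.4 ≈ 86.99.

(-78, 87)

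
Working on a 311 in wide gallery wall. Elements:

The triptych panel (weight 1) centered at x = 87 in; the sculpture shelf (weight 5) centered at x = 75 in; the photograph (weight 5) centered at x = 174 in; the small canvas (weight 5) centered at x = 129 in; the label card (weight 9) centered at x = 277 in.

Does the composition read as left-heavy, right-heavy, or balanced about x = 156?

Σw = 1 + 5 + 5 + 5 + 9 = 25.
x-moment: 1·87 + 5·75 + 5·174 + 5·129 + 9·277 = 4470; centroid 4470/25 ≈ 178.80.
178.8 vs midline 156 → right-heavy.

right-heavy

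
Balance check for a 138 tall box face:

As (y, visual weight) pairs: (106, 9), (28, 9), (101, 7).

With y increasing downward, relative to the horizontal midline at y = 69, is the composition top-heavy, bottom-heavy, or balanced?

Weights sum to 9 + 9 + 7 = 25.
y: (9·106 + 9·28 + 7·101) / 25 = 1913 / 25 ≈ 76.52
76.5 vs midline 69 → bottom-heavy.

bottom-heavy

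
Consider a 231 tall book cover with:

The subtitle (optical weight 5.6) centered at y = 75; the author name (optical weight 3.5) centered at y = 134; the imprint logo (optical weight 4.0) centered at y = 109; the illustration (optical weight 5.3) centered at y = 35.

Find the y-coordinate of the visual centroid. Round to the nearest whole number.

Σw = 5.6 + 3.5 + 4.0 + 5.3 = 18.4.
Σw·y = 5.6·75 + 3.5·134 + 4.0·109 + 5.3·35 = 1510.5, so ȳ = 1510.5/18.4 ≈ 82.09.

y ≈ 82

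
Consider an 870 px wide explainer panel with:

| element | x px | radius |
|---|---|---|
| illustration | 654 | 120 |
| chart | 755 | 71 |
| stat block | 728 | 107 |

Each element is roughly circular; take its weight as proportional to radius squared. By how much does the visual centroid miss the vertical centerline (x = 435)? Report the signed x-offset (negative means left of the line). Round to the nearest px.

r² weights: illustration 120² = 14400, chart 71² = 5041, stat block 107² = 11449. Total = 30890.
x-moment: 14400·654 + 5041·755 + 11449·728 = 21558427; centroid 21558427/30890 ≈ 697.91.
Against x = 435, that's 697.91 − 435 = 262.91.

≈ 263 px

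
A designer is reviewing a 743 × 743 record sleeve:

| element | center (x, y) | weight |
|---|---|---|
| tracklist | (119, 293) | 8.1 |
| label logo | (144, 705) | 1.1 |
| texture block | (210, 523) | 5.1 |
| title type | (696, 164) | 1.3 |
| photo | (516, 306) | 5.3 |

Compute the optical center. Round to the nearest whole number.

Total weight = 8.1 + 1.1 + 5.1 + 1.3 + 5.3 = 20.9.
x: (8.1·119 + 1.1·144 + 5.1·210 + 1.3·696 + 5.3·516) / 20.9 = 5832.9 / 20.9 ≈ 279.09
y: (8.1·293 + 1.1·705 + 5.1·523 + 1.3·164 + 5.3·306) / 20.9 = 7651.1 / 20.9 ≈ 366.08

(279, 366)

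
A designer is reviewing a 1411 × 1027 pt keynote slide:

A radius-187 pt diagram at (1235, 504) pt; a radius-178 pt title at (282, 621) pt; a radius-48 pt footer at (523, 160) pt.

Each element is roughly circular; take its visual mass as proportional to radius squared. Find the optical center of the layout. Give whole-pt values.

r² weights: diagram 187² = 34969, title 178² = 31684, footer 48² = 2304. Total = 68957.
x: (34969·1235 + 31684·282 + 2304·523) / 68957 = 53326595 / 68957 ≈ 773.33
y: (34969·504 + 31684·621 + 2304·160) / 68957 = 37668780 / 68957 ≈ 546.26

(773, 546)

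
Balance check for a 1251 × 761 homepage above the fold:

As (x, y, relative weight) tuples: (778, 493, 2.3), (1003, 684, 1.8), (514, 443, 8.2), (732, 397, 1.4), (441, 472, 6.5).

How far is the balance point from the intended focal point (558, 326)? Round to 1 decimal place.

≈ 151.8

Weights sum to 2.3 + 1.8 + 8.2 + 1.4 + 6.5 = 20.2.
x-moment: 2.3·778 + 1.8·1003 + 8.2·514 + 1.4·732 + 6.5·441 = 11700.9; centroid 11700.9/20.2 ≈ 579.25.
y-moment: 2.3·493 + 1.8·684 + 8.2·443 + 1.4·397 + 6.5·472 = 9621.5; centroid 9621.5/20.2 ≈ 476.31.
Offset from (558, 326): Δx ≈ 21.25, Δy ≈ 150.31; distance = √(Δx² + Δy²) ≈ 151.81.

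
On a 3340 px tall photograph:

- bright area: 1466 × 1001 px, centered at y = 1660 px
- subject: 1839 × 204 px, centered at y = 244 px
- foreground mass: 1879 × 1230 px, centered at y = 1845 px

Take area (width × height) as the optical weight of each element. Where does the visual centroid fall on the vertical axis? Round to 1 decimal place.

Areas → weights: bright area 1466·1001 = 1467466, subject 1839·204 = 375156, foreground mass 1879·1230 = 2311170; Σw = 4153792.
Σw·y = 1467466·1660 + 375156·244 + 2311170·1845 = 6791640274, so ȳ = 6791640274/4153792 ≈ 1635.05.

y ≈ 1635.0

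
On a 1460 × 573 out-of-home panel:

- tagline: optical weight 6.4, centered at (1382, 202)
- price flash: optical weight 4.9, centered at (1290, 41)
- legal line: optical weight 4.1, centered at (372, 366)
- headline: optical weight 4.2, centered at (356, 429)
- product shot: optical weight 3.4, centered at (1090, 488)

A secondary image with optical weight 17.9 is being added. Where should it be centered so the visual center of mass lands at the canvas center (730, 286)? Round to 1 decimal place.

(445.0, 292.9)

New total weight: (6.4 + 4.9 + 4.1 + 4.2 + 3.4) + 17.9 = 40.9.
Along x: (21892.2 + 17.9·x) / 40.9 = 730 (existing moment 6.4·1382 + 4.9·1290 + 4.1·372 + 4.2·356 + 3.4·1090 = 21892.2) ⇒ x = (29857.0 − 21892.2) / 17.9 ≈ 444.96.
Along y: (6455.3 + 17.9·y) / 40.9 = 286 (existing moment 6.4·202 + 4.9·41 + 4.1·366 + 4.2·429 + 3.4·488 = 6455.3) ⇒ y = (11697.4 − 6455.3) / 17.9 ≈ 292.85.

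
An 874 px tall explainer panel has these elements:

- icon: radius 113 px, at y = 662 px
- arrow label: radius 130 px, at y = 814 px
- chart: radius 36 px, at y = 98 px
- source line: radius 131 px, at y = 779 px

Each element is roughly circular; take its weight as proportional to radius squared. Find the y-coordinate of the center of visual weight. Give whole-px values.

r² weights: icon 113² = 12769, arrow label 130² = 16900, chart 36² = 1296, source line 131² = 17161. Total = 48126.
Σw·y = 12769·662 + 16900·814 + 1296·98 + 17161·779 = 35705105, so ȳ = 35705105/48126 ≈ 741.91.

y ≈ 742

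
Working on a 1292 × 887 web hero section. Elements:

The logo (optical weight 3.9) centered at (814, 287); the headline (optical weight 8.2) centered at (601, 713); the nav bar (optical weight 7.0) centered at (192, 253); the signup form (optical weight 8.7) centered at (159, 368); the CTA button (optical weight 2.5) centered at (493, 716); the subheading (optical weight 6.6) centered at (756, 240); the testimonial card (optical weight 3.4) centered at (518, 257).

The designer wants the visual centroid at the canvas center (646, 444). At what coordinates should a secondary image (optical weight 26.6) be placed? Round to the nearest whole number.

(917, 508)

New total weight: (3.9 + 8.2 + 7.0 + 8.7 + 2.5 + 6.6 + 3.4) + 26.6 = 66.9.
Along x: (18813.4 + 26.6·x) / 66.9 = 646 (existing moment 3.9·814 + 8.2·601 + 7.0·192 + 8.7·159 + 2.5·493 + 6.6·756 + 3.4·518 = 18813.4) ⇒ x = (43217.4 − 18813.4) / 26.6 ≈ 917.44.
Along y: (16186.3 + 26.6·y) / 66.9 = 444 (existing moment 3.9·287 + 8.2·713 + 7.0·253 + 8.7·368 + 2.5·716 + 6.6·240 + 3.4·257 = 16186.3) ⇒ y = (29703.6 − 16186.3) / 26.6 ≈ 508.17.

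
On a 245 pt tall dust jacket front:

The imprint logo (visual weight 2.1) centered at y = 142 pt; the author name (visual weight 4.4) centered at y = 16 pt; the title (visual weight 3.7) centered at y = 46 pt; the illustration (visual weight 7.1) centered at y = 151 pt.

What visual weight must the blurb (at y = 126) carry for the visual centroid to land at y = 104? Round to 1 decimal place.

Known weights sum to 2.1 + 4.4 + 3.7 + 7.1 = 17.3; their moment is 2.1·142 + 4.4·16 + 3.7·46 + 7.1·151 = 1610.9.
For the centroid to hit 104: (1610.9 + w·126) / (17.3 + w) = 104.
Rearranging, w·(126 − 104) = 104·17.3 − 1610.9 = 188.3, so w ≈ 188.3/22 = 8.56.

w ≈ 8.6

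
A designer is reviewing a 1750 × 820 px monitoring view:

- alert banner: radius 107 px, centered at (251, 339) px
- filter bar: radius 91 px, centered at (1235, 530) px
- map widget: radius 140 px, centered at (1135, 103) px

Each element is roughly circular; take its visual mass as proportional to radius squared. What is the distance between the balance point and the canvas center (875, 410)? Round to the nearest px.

≈ 150 px

Weights ∝ r²: alert banner 107² = 11449, filter bar 91² = 8281, map widget 140² = 19600; Σw = 39330.
x-moment: 11449·251 + 8281·1235 + 19600·1135 = 35346734; centroid 35346734/39330 ≈ 898.72.
y-moment: 11449·339 + 8281·530 + 19600·103 = 10288941; centroid 10288941/39330 ≈ 261.61.
From (875, 410): dx = 23.72, dy = -148.39, so the distance is √(dx²+dy²) ≈ 150.28.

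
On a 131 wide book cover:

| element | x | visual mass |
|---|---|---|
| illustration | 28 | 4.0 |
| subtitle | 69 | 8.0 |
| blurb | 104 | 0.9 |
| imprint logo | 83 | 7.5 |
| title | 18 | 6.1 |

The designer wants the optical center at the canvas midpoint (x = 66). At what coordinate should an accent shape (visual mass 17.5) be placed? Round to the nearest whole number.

New total weight: (4.0 + 8.0 + 0.9 + 7.5 + 6.1) + 17.5 = 44.0.
x: need Σw·x = 44.0·66 = 2904.0. Existing = 4.0·28 + 8.0·69 + 0.9·104 + 7.5·83 + 6.1·18 = 1489.9. Remainder 1414.1 / 17.5 ≈ 80.81.

x ≈ 81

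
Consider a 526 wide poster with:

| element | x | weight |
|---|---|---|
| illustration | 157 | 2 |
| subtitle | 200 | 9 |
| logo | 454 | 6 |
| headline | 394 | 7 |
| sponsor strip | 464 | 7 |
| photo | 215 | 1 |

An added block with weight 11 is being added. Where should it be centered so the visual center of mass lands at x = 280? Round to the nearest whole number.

With the added block, Σw becomes 2 + 9 + 6 + 7 + 7 + 1 + 11 = 43.
Along x: (11059 + 11·x) / 43 = 280 (existing moment 2·157 + 9·200 + 6·454 + 7·394 + 7·464 + 1·215 = 11059) ⇒ x = (12040 − 11059) / 11 ≈ 89.18.

x ≈ 89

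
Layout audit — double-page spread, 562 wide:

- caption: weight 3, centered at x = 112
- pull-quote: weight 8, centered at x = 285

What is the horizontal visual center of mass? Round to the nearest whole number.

Weights sum to 3 + 8 = 11.
Σw·x = 3·112 + 8·285 = 2616, so x̄ = 2616/11 ≈ 237.82.

x ≈ 238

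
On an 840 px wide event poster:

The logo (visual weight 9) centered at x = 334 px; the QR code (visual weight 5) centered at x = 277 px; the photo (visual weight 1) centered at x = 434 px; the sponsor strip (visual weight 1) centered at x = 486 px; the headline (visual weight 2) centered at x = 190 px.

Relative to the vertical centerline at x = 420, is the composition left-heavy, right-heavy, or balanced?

Total weight = 9 + 5 + 1 + 1 + 2 = 18.
Σw·x = 9·334 + 5·277 + 1·434 + 1·486 + 2·190 = 5691, so x̄ = 5691/18 ≈ 316.17.
316.2 lies left of the midline 420, so the layout is left-heavy.

left-heavy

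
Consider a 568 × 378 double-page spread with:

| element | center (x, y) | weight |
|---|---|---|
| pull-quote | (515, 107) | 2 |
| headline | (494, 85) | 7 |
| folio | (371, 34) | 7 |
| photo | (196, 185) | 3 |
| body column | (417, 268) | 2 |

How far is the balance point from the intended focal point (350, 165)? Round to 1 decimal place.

Σw = 2 + 7 + 7 + 3 + 2 = 21.
Σw·x = 2·515 + 7·494 + 7·371 + 3·196 + 2·417 = 8507, so x̄ = 8507/21 ≈ 405.10.
Σw·y = 2·107 + 7·85 + 7·34 + 3·185 + 2·268 = 2138, so ȳ = 2138/21 ≈ 101.81.
Offset from (350, 165): Δx ≈ 55.10, Δy ≈ -63.19; distance = √(Δx² + Δy²) ≈ 83.84.

≈ 83.8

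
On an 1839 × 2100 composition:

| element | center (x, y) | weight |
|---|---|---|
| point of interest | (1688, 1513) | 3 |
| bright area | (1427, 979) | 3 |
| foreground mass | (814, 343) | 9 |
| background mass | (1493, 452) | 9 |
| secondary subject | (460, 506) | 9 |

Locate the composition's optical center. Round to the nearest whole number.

(1038, 581)

Σw = 3 + 3 + 9 + 9 + 9 = 33.
x: (3·1688 + 3·1427 + 9·814 + 9·1493 + 9·460) / 33 = 34248 / 33 ≈ 1037.82
y: (3·1513 + 3·979 + 9·343 + 9·452 + 9·506) / 33 = 19185 / 33 ≈ 581.36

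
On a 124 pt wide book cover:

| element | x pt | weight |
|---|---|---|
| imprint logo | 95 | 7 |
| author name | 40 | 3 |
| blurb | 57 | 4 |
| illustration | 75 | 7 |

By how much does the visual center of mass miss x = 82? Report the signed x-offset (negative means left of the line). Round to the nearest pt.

Weights sum to 7 + 3 + 4 + 7 = 21.
x-moment: 7·95 + 3·40 + 4·57 + 7·75 = 1538; centroid 1538/21 ≈ 73.24.
Against x = 82, that's 73.24 − 82 = -8.76.

≈ -9 pt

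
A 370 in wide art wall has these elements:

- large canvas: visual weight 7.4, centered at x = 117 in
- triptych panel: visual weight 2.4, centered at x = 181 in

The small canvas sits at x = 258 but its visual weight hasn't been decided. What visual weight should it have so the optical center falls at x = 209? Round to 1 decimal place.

w ≈ 15.3

Known weights sum to 7.4 + 2.4 = 9.8; their moment is 7.4·117 + 2.4·181 = 1300.2.
Set Σw·x/Σw = 209: (1300.2 + 258w) = 209·(9.8 + w).
Rearranging, w·(258 − 209) = 209·9.8 − 1300.2 = 748.0, so w ≈ 748.0/49 = 15.27.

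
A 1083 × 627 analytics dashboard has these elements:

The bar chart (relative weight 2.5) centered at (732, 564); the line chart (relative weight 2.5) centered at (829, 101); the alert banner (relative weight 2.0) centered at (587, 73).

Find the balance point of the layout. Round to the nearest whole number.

Total weight = 2.5 + 2.5 + 2.0 = 7.0.
x: (2.5·732 + 2.5·829 + 2.0·587) / 7.0 = 5076.5 / 7.0 ≈ 725.21
y: (2.5·564 + 2.5·101 + 2.0·73) / 7.0 = 1808.5 / 7.0 ≈ 258.36

(725, 258)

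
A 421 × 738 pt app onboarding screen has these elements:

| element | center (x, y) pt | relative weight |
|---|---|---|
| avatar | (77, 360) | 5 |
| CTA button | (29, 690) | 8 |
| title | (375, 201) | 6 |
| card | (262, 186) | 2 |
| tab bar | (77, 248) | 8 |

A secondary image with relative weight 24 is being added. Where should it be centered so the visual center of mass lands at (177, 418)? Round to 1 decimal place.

With the secondary image, Σw becomes 5 + 8 + 6 + 2 + 8 + 24 = 53.
Along x: (4007 + 24·x) / 53 = 177 (existing moment 5·77 + 8·29 + 6·375 + 2·262 + 8·77 = 4007) ⇒ x = (9381 − 4007) / 24 ≈ 223.92.
Along y: (10882 + 24·y) / 53 = 418 (existing moment 5·360 + 8·690 + 6·201 + 2·186 + 8·248 = 10882) ⇒ y = (22154 − 10882) / 24 ≈ 469.67.

(223.9, 469.7)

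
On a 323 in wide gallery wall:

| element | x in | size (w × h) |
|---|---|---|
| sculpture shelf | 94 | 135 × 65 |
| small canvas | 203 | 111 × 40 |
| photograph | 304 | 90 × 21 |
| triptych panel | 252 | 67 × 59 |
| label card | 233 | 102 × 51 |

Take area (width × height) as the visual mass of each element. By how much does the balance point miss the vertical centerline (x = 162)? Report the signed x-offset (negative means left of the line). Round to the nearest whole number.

≈ 24 in

Areas: sculpture shelf 135·65 = 8775, small canvas 111·40 = 4440, photograph 90·21 = 1890, triptych panel 67·59 = 3953, label card 102·51 = 5202. Total weight = 24260.
x-moment: 8775·94 + 4440·203 + 1890·304 + 3953·252 + 5202·233 = 4508952; centroid 4508952/24260 ≈ 185.86.
Offset from x = 162: 185.86 − 162 ≈ 23.86.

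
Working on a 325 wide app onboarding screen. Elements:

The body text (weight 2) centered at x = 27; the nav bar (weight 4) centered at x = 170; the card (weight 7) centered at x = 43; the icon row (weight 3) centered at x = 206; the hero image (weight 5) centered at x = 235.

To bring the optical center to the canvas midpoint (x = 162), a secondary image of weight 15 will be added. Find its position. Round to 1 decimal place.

New total weight: (2 + 4 + 7 + 3 + 5) + 15 = 36.
Along x: (2828 + 15·x) / 36 = 162 (existing moment 2·27 + 4·170 + 7·43 + 3·206 + 5·235 = 2828) ⇒ x = (5832 − 2828) / 15 ≈ 200.27.

x ≈ 200.3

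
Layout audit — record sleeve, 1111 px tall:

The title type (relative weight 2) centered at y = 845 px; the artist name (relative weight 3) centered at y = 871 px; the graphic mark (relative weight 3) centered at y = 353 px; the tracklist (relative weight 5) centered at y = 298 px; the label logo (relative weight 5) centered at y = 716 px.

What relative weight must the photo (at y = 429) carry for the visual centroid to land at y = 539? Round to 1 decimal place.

Fixed elements: Σw = 2 + 3 + 3 + 5 + 5 = 18, Σw·y = 2·845 + 3·871 + 3·353 + 5·298 + 5·716 = 10432.
Balance at y = 539 requires (10432 + w·429) / (18 + w) = 539.
So w = (539·18 − 10432)/(429 − 539) = -730/-110 ≈ 6.64.

w ≈ 6.6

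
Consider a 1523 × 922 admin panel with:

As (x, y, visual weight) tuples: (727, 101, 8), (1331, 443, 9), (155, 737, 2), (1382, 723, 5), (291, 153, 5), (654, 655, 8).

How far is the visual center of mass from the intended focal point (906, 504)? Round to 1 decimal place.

≈ 89.3

Σw = 8 + 9 + 2 + 5 + 5 + 8 = 37.
Σw·x = 31702; x̄ = 31702/37 ≈ 856.81.
Σw·y = 15889; ȳ = 15889/37 ≈ 429.43.
From (906, 504): dx = -49.19, dy = -74.57, so the distance is √(dx²+dy²) ≈ 89.33.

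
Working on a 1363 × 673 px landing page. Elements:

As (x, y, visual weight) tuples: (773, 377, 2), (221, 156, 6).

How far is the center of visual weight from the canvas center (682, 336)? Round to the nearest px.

Weights sum to 2 + 6 = 8.
x: (2·773 + 6·221) / 8 = 2872 / 8 ≈ 359.00
y: (2·377 + 6·156) / 8 = 1690 / 8 ≈ 211.25
Offset from (682, 336): Δx ≈ -323.00, Δy ≈ -124.75; distance = √(Δx² + Δy²) ≈ 346.25.

≈ 346 px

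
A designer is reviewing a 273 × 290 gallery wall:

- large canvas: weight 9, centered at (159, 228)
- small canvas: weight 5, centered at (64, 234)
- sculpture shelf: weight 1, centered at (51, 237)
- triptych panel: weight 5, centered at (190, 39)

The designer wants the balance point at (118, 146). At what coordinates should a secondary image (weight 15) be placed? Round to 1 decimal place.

(91.9, 97.1)

With the secondary image, Σw becomes 9 + 5 + 1 + 5 + 15 = 35.
Along x: (2752 + 15·x) / 35 = 118 (existing moment 9·159 + 5·64 + 1·51 + 5·190 = 2752) ⇒ x = (4130 − 2752) / 15 ≈ 91.87.
Along y: (3654 + 15·y) / 35 = 146 (existing moment 9·228 + 5·234 + 1·237 + 5·39 = 3654) ⇒ y = (5110 − 3654) / 15 ≈ 97.07.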